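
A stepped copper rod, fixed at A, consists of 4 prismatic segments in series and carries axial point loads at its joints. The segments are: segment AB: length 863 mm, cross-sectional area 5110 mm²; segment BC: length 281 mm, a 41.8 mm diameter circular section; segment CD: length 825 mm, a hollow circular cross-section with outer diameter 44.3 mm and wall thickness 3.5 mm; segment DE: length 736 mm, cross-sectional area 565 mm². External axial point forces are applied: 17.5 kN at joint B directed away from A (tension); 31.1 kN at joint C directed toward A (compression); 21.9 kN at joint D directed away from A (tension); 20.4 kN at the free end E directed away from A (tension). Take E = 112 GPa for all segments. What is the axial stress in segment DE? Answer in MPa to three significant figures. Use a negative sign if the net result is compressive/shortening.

Internal axial forces (sectioning from the free end, tension +): N_DE = 20.4 kN, N_CD = 42.3 kN, N_BC = 11.2 kN, N_AB = 28.7 kN.
σ_DE = N_DE/A_DE = 20400/565 = 36.11 MPa.

36.1 MPa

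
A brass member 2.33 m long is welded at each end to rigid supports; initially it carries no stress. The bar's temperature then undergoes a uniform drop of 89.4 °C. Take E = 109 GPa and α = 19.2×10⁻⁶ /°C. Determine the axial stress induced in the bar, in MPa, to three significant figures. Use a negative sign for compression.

Free thermal expansion αLΔT = 19.2e-6 · 2330 · -89.4 = -3.999 mm.
The walls impose strain ε = −(-3.999)/2330 = 1.7165e-03; σ = Eε = 109000 · 1.7165e-03 = 187.1 MPa.

187 MPa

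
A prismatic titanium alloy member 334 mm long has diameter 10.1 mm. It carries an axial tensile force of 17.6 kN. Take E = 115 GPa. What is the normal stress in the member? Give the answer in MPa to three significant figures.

A = 80.12 mm².
σ = N/A = 17600/80.12 = 219.7 MPa.

220 MPa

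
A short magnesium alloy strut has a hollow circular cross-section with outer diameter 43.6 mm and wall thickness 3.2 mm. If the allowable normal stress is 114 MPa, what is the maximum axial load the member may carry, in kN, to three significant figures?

A = 406.1 mm².
P_max = σ_allow · A = 114 · 406.1 = 46300 N = 46.3 kN.

46.3 kN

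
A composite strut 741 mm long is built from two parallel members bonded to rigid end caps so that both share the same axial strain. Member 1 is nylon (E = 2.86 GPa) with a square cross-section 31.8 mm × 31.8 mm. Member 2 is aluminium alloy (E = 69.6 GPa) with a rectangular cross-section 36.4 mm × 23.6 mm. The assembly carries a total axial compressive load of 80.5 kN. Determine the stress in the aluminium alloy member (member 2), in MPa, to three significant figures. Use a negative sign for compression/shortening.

-89.4 MPa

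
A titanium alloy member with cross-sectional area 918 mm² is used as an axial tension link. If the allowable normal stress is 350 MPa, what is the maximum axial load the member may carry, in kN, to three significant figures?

321 kN

P_max = σ_allow · A = 350 · 918 = 321300 N = 321.3 kN.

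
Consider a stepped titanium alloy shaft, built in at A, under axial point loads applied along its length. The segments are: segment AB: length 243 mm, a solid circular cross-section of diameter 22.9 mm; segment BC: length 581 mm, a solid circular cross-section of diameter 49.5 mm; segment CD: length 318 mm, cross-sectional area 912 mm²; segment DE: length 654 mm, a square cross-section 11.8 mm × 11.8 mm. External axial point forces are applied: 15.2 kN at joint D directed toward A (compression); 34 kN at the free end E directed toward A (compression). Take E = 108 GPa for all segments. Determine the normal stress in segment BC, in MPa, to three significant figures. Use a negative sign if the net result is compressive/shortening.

-25.6 MPa

Internal axial forces (sectioning from the free end, tension +): N_DE = -34 kN, N_CD = -49.2 kN, N_BC = -49.2 kN, N_AB = -49.2 kN.
A_BC = 1924 mm².
σ_BC = N_BC/A_BC = -49200/1924 = -25.57 MPa.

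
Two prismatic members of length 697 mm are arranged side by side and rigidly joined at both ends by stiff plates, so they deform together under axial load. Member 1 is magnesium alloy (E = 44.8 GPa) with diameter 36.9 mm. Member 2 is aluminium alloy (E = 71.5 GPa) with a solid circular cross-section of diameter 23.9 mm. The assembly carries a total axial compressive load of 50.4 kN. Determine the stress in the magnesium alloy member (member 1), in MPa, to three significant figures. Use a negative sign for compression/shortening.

A_1 = 1069 mm².
A_2 = 448.6 mm².
Equal strain + equilibrium ⇒ each member carries load in proportion to AE: A₁E₁ = 47910000 N, A₂E₂ = 32080000 N, ΣAE = 79990000 N.
σ₁ = P·E₁/ΣAE = -50400·44800/79990000 = -28.23 MPa.

-28.2 MPa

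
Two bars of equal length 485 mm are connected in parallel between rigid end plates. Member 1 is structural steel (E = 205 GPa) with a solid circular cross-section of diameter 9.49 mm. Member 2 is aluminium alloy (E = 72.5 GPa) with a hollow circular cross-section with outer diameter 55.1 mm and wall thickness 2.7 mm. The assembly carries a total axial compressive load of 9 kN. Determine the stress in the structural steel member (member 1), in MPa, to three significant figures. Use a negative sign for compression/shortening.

-39.5 MPa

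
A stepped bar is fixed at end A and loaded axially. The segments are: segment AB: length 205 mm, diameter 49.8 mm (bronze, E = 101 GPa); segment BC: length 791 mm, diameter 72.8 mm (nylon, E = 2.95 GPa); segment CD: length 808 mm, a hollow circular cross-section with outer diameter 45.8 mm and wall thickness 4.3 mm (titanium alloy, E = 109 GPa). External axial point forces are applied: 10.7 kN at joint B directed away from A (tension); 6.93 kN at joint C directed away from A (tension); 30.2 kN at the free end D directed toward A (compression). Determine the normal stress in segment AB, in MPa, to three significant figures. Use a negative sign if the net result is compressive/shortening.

-6.45 MPa

Internal axial forces (sectioning from the free end, tension +): N_CD = -30.2 kN, N_BC = -23.27 kN, N_AB = -12.57 kN.
A_AB = 1948 mm².
σ_AB = N_AB/A_AB = -12570/1948 = -6.453 MPa.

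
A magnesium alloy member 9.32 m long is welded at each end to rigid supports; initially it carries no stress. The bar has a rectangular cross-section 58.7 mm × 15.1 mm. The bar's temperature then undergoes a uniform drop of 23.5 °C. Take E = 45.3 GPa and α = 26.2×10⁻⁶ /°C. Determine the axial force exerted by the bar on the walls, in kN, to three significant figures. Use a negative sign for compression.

24.7 kN

Free thermal expansion αLΔT = 26.2e-6 · 9320 · -23.5 = -5.738 mm.
The walls impose strain ε = −(-5.738)/9320 = 6.1570e-04; σ = Eε = 45300 · 6.1570e-04 = 27.89 MPa.
Wall reaction R = σ·A = 27.89·886.4 = 24720 N = 24.72 kN.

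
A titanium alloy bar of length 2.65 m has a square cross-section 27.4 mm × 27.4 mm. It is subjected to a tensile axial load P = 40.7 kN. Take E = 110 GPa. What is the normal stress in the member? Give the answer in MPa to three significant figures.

54.2 MPa

A = 750.8 mm².
σ = N/A = 40700/750.8 = 54.21 MPa.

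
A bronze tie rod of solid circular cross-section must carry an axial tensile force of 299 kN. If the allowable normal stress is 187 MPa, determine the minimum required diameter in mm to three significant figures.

Required area A ≥ P/σ_allow = 299000/187 = 1599 mm².
For a solid circular section, d ≥ √(4A/π) = 45.12 mm.

45.1 mm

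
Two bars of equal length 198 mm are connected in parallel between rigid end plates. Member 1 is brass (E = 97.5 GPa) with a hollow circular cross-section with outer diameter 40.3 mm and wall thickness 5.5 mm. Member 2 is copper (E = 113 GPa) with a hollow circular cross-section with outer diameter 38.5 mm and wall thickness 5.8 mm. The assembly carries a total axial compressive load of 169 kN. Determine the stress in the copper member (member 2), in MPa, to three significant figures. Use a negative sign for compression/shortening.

A_1 = 601.3 mm².
A_2 = 595.8 mm².
Equal strain + equilibrium ⇒ each member carries load in proportion to AE: A₁E₁ = 58630000 N, A₂E₂ = 67330000 N, ΣAE = 126000000 N.
σ₂ = P·E₂/ΣAE = -169000·113000/126000000 = -151.6 MPa.

-152 MPa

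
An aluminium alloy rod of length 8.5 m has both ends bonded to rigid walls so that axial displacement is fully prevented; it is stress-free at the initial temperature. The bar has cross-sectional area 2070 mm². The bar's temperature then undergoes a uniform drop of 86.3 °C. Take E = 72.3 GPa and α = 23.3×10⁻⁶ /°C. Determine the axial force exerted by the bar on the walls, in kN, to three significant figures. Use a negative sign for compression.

Free thermal expansion αLΔT = 23.3e-6 · 8500 · -86.3 = -17.09 mm.
The walls impose strain ε = −(-17.09)/8500 = 2.0108e-03; σ = Eε = 72300 · 2.0108e-03 = 145.4 MPa.
Wall reaction R = σ·A = 145.4·2070 = 300900 N = 300.9 kN.

301 kN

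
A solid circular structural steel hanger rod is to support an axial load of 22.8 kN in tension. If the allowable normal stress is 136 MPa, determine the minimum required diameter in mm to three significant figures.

Required area A ≥ P/σ_allow = 22800/136 = 167.6 mm².
For a solid circular section, d ≥ √(4A/π) = 14.61 mm.

14.6 mm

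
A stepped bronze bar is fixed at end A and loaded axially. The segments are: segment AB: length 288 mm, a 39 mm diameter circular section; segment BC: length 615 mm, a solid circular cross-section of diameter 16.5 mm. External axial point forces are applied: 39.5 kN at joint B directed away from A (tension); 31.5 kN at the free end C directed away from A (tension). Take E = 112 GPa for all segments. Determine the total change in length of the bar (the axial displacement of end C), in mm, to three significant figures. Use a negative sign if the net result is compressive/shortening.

0.962 mm

Internal axial forces (sectioning from the free end, tension +): N_BC = 31.5 kN, N_AB = 71 kN.
A_AB = 1195 mm².
A_BC = 213.8 mm².
δ_AB = 71000·288/(1195·112000) = 0.1528 mm
δ_BC = 31500·615/(213.8·112000) = 0.8089 mm
δ = Σδ_i = 0.9618 mm.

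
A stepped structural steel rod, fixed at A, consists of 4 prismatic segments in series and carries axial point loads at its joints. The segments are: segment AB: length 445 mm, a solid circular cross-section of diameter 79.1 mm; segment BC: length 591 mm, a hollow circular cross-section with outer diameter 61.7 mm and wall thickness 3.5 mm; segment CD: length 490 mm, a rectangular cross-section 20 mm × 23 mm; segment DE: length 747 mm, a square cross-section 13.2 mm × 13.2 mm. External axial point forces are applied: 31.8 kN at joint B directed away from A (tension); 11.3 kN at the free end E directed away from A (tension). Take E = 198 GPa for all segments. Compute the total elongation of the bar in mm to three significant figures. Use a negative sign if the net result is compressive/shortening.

0.378 mm

Internal axial forces (sectioning from the free end, tension +): N_DE = 11.3 kN, N_CD = 11.3 kN, N_BC = 11.3 kN, N_AB = 43.1 kN.
A_AB = 4914 mm².
A_BC = 639.9 mm².
A_CD = 460 mm².
A_DE = 174.2 mm².
δ_AB = 43100·445/(4914·198000) = 0.01971 mm
δ_BC = 11300·591/(639.9·198000) = 0.05271 mm
δ_CD = 11300·490/(460·198000) = 0.06079 mm
δ_DE = 11300·747/(174.2·198000) = 0.2447 mm
δ = Σδ_i = 0.3779 mm.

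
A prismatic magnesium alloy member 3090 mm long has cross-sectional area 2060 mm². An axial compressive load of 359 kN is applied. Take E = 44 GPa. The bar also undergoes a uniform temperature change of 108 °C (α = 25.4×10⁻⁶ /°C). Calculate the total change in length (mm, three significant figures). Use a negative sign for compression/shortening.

δ_mech = NL/(AE) = -359000·3090/(2060·44000) = -12.24 mm.
δ_thermal = αLΔT = 25.4e-6·3090·108 = 8.476 mm.
δ = δ_mech + δ_thermal = -3.762 mm.

-3.76 mm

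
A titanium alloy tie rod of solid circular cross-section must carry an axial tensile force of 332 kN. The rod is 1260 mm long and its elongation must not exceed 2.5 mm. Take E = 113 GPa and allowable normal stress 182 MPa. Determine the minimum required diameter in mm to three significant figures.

48.2 mm

Required area A ≥ P/σ_allow = 332000/182 = 1824 mm².
For a solid circular section, d ≥ √(4A/π) = 48.19 mm.
Elongation limit: A ≥ PL/(Eδ_allow) = 332000·1260/(113000·2.5) = 1481 mm² ⇒ d ≥ 43.42 mm.
The stress limit governs.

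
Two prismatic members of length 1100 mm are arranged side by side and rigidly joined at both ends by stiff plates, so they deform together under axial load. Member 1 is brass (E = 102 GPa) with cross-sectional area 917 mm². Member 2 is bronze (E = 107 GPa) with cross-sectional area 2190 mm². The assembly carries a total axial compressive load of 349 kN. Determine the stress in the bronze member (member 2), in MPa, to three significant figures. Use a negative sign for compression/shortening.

-114 MPa

Equal strain + equilibrium ⇒ each member carries load in proportion to AE: A₁E₁ = 93530000 N, A₂E₂ = 234300000 N, ΣAE = 327900000 N.
σ₂ = P·E₂/ΣAE = -349000·107000/327900000 = -113.9 MPa.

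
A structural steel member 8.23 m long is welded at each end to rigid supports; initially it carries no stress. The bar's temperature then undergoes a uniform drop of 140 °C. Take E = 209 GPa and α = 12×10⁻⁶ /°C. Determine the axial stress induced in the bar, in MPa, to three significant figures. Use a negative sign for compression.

Free thermal expansion αLΔT = 12e-6 · 8230 · -140 = -13.83 mm.
The walls impose strain ε = −(-13.83)/8230 = 1.6800e-03; σ = Eε = 209000 · 1.6800e-03 = 351.1 MPa.

351 MPa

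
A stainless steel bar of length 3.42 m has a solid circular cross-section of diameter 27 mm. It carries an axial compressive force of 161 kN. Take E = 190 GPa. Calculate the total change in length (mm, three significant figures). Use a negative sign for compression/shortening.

A = 572.6 mm².
δ_mech = NL/(AE) = -161000·3420/(572.6·190000) = -5.062 mm.

-5.06 mm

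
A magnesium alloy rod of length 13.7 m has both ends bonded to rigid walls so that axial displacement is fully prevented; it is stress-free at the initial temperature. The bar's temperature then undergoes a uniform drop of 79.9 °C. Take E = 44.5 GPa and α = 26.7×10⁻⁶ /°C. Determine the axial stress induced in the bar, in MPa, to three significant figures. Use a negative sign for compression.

Free thermal expansion αLΔT = 26.7e-6 · 13700 · -79.9 = -29.23 mm.
The walls impose strain ε = −(-29.23)/13700 = 2.1333e-03; σ = Eε = 44500 · 2.1333e-03 = 94.93 MPa.

94.9 MPa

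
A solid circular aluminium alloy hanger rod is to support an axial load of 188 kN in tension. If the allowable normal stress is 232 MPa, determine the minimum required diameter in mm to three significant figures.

32.1 mm

Required area A ≥ P/σ_allow = 188000/232 = 810.3 mm².
For a solid circular section, d ≥ √(4A/π) = 32.12 mm.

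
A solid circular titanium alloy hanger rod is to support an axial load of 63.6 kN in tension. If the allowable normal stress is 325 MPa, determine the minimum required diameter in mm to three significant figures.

Required area A ≥ P/σ_allow = 63600/325 = 195.7 mm².
For a solid circular section, d ≥ √(4A/π) = 15.78 mm.

15.8 mm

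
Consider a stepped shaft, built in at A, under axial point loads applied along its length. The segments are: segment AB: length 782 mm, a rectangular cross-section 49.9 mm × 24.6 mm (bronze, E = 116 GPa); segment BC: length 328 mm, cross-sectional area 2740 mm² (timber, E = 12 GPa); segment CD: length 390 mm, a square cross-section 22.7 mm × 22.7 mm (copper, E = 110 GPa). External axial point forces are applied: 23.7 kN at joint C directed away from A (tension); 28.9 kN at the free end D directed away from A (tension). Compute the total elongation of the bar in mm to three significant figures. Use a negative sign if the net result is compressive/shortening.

1.01 mm

Internal axial forces (sectioning from the free end, tension +): N_CD = 28.9 kN, N_BC = 52.6 kN, N_AB = 52.6 kN.
A_AB = 1228 mm².
A_CD = 515.3 mm².
δ_AB = 52600·782/(1228·116000) = 0.2889 mm
δ_BC = 52600·328/(2740·12000) = 0.5247 mm
δ_CD = 28900·390/(515.3·110000) = 0.1988 mm
δ = Σδ_i = 1.012 mm.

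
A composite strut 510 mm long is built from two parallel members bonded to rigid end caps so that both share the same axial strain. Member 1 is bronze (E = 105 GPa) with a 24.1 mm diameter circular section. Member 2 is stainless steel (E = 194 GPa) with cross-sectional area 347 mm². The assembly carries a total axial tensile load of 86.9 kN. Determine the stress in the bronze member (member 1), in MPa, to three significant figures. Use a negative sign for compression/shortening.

79.2 MPa

A_1 = 456.2 mm².
Equal strain + equilibrium ⇒ each member carries load in proportion to AE: A₁E₁ = 47900000 N, A₂E₂ = 67320000 N, ΣAE = 115200000 N.
σ₁ = P·E₁/ΣAE = 86900·105000/115200000 = 79.2 MPa.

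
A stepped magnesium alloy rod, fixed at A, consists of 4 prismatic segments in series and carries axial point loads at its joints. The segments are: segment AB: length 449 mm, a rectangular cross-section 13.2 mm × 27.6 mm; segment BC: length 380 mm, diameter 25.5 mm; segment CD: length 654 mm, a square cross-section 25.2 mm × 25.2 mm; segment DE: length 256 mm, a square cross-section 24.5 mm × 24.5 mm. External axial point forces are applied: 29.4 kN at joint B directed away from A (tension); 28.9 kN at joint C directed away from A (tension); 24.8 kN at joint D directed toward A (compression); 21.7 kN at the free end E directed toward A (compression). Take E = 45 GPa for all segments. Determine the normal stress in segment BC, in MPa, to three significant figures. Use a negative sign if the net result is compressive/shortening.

Internal axial forces (sectioning from the free end, tension +): N_DE = -21.7 kN, N_CD = -46.5 kN, N_BC = -17.6 kN, N_AB = 11.8 kN.
A_BC = 510.7 mm².
σ_BC = N_BC/A_BC = -17600/510.7 = -34.46 MPa.

-34.5 MPa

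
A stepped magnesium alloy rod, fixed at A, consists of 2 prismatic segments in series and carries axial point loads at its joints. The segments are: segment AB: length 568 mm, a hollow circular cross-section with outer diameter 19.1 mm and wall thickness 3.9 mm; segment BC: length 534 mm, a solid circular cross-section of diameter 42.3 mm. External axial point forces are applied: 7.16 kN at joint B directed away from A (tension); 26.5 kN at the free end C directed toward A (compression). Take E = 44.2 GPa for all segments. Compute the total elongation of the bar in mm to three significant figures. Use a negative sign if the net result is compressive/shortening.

-1.56 mm

Internal axial forces (sectioning from the free end, tension +): N_BC = -26.5 kN, N_AB = -19.34 kN.
A_AB = 186.2 mm².
A_BC = 1405 mm².
δ_AB = -19340·568/(186.2·44200) = -1.335 mm
δ_BC = -26500·534/(1405·44200) = -0.2278 mm
δ = Σδ_i = -1.562 mm.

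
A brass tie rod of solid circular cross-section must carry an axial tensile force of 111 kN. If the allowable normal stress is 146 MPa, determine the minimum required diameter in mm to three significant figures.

31.1 mm

Required area A ≥ P/σ_allow = 111000/146 = 760.3 mm².
For a solid circular section, d ≥ √(4A/π) = 31.11 mm.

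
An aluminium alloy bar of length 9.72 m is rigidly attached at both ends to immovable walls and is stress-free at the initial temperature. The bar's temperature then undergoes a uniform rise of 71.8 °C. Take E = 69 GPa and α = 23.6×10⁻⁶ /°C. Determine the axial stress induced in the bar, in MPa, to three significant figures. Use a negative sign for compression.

Free thermal expansion αLΔT = 23.6e-6 · 9720 · 71.8 = 16.47 mm.
The walls impose strain ε = −(16.47)/9720 = -1.6945e-03; σ = Eε = 69000 · -1.6945e-03 = -116.9 MPa.

-117 MPa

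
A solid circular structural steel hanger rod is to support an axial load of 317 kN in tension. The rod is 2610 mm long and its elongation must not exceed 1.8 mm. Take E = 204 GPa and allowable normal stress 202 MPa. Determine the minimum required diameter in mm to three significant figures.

53.6 mm

Required area A ≥ P/σ_allow = 317000/202 = 1569 mm².
For a solid circular section, d ≥ √(4A/π) = 44.7 mm.
Elongation limit: A ≥ PL/(Eδ_allow) = 317000·2610/(204000·1.8) = 2253 mm² ⇒ d ≥ 53.56 mm.
The elongation limit governs.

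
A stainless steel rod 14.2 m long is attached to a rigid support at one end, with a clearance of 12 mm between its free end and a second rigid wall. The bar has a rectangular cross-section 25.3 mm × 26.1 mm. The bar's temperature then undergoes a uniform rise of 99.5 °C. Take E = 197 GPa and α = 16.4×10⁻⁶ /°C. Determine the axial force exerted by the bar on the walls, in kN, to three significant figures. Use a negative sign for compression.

-102 kN

Free thermal expansion αLΔT = 16.4e-6 · 14200 · 99.5 = 23.17 mm.
The walls engage after the gap closes; constrained expansion = 23.17 − 12 = 11.17 mm.
The walls impose strain ε = −(11.17)/14200 = -7.8673e-04; σ = Eε = 197000 · -7.8673e-04 = -155 MPa.
Wall reaction R = σ·A = -155·660.3 = -102300 N = -102.3 kN.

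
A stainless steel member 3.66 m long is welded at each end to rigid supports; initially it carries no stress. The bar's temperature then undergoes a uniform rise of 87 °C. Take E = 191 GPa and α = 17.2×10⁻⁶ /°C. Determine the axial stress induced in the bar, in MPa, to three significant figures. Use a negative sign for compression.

Free thermal expansion αLΔT = 17.2e-6 · 3660 · 87 = 5.477 mm.
The walls impose strain ε = −(5.477)/3660 = -1.4964e-03; σ = Eε = 191000 · -1.4964e-03 = -285.8 MPa.

-286 MPa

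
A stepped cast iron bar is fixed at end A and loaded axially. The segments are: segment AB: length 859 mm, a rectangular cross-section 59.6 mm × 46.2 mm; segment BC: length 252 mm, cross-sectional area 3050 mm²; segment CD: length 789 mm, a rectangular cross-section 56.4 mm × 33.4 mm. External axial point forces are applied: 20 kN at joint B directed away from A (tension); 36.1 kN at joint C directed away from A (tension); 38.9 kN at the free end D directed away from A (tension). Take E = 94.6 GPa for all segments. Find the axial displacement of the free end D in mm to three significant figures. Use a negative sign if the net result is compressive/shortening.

Internal axial forces (sectioning from the free end, tension +): N_CD = 38.9 kN, N_BC = 75 kN, N_AB = 95 kN.
A_AB = 2754 mm².
A_CD = 1884 mm².
δ_AB = 95000·859/(2754·94600) = 0.3133 mm
δ_BC = 75000·252/(3050·94600) = 0.0655 mm
δ_CD = 38900·789/(1884·94600) = 0.1722 mm
δ = Σδ_i = 0.551 mm.

0.551 mm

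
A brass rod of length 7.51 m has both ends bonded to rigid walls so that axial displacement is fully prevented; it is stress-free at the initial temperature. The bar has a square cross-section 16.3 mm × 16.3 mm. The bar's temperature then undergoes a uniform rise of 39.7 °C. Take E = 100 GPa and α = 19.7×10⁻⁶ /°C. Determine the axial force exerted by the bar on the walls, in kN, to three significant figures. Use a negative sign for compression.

-20.8 kN

Free thermal expansion αLΔT = 19.7e-6 · 7510 · 39.7 = 5.873 mm.
The walls impose strain ε = −(5.873)/7510 = -7.8209e-04; σ = Eε = 100000 · -7.8209e-04 = -78.21 MPa.
Wall reaction R = σ·A = -78.21·265.7 = -20780 N = -20.78 kN.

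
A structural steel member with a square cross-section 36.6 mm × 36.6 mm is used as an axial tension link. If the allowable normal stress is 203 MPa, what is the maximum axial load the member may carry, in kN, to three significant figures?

272 kN

A = 1340 mm².
P_max = σ_allow · A = 203 · 1340 = 271900 N = 271.9 kN.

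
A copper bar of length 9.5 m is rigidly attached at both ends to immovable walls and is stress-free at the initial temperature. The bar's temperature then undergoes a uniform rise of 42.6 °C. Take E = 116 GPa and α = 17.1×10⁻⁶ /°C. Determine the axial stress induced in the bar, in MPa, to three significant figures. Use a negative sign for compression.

Free thermal expansion αLΔT = 17.1e-6 · 9500 · 42.6 = 6.92 mm.
The walls impose strain ε = −(6.92)/9500 = -7.2846e-04; σ = Eε = 116000 · -7.2846e-04 = -84.5 MPa.

-84.5 MPa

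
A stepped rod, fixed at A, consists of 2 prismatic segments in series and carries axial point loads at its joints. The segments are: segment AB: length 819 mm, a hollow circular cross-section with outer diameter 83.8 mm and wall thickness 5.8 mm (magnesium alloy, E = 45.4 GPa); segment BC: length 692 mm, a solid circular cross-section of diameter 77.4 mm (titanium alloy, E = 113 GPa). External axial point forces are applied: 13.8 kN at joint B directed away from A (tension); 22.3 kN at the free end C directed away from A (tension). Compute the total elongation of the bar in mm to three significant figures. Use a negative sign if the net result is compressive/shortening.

0.487 mm

Internal axial forces (sectioning from the free end, tension +): N_BC = 22.3 kN, N_AB = 36.1 kN.
A_AB = 1421 mm².
A_BC = 4705 mm².
δ_AB = 36100·819/(1421·45400) = 0.4582 mm
δ_BC = 22300·692/(4705·113000) = 0.02902 mm
δ = Σδ_i = 0.4872 mm.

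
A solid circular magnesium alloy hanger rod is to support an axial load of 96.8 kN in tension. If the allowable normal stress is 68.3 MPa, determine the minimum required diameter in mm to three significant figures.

Required area A ≥ P/σ_allow = 96800/68.3 = 1417 mm².
For a solid circular section, d ≥ √(4A/π) = 42.48 mm.

42.5 mm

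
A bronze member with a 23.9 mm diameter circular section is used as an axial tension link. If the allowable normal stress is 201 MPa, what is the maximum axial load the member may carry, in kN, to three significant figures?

90.2 kN

A = 448.6 mm².
P_max = σ_allow · A = 201 · 448.6 = 90170 N = 90.17 kN.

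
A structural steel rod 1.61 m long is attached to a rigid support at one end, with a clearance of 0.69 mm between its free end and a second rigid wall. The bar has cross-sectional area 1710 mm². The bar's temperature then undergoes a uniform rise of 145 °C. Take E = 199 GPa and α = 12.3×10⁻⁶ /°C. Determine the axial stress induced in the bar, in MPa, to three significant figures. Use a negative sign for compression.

-270 MPa

Free thermal expansion αLΔT = 12.3e-6 · 1610 · 145 = 2.871 mm.
The walls engage after the gap closes; constrained expansion = 2.871 − 0.69 = 2.181 mm.
The walls impose strain ε = −(2.181)/1610 = -1.3549e-03; σ = Eε = 199000 · -1.3549e-03 = -269.6 MPa.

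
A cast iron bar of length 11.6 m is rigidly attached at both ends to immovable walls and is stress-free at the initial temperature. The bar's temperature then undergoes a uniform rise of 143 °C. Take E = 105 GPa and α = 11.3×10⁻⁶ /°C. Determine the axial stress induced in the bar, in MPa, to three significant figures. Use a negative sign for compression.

Free thermal expansion αLΔT = 11.3e-6 · 11600 · 143 = 18.74 mm.
The walls impose strain ε = −(18.74)/11600 = -1.6159e-03; σ = Eε = 105000 · -1.6159e-03 = -169.7 MPa.

-170 MPa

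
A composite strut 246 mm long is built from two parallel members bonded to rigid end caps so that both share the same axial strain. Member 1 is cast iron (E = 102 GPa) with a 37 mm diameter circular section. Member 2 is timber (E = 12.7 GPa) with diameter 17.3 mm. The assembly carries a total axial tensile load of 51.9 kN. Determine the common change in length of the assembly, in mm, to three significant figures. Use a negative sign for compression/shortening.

0.113 mm

A_1 = 1075 mm².
A_2 = 235.1 mm².
Equal strain + equilibrium ⇒ each member carries load in proportion to AE: A₁E₁ = 109700000 N, A₂E₂ = 2985000 N, ΣAE = 112700000 N.
δ = PL/ΣAE = 51900·246/112700000 = 0.1133 mm.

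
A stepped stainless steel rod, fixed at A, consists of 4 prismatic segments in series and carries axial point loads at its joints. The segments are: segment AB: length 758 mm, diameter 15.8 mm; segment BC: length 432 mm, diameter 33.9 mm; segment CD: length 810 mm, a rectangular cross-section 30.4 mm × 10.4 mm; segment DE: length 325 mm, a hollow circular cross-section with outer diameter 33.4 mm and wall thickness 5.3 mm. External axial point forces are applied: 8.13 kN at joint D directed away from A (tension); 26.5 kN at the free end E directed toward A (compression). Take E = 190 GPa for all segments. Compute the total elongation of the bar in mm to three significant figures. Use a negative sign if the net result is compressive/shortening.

Internal axial forces (sectioning from the free end, tension +): N_DE = -26.5 kN, N_CD = -18.37 kN, N_BC = -18.37 kN, N_AB = -18.37 kN.
A_AB = 196.1 mm².
A_BC = 902.6 mm².
A_CD = 316.2 mm².
A_DE = 467.9 mm².
δ_AB = -18370·758/(196.1·190000) = -0.3738 mm
δ_BC = -18370·432/(902.6·190000) = -0.04628 mm
δ_CD = -18370·810/(316.2·190000) = -0.2477 mm
δ_DE = -26500·325/(467.9·190000) = -0.09688 mm
δ = Σδ_i = -0.7646 mm.

-0.765 mm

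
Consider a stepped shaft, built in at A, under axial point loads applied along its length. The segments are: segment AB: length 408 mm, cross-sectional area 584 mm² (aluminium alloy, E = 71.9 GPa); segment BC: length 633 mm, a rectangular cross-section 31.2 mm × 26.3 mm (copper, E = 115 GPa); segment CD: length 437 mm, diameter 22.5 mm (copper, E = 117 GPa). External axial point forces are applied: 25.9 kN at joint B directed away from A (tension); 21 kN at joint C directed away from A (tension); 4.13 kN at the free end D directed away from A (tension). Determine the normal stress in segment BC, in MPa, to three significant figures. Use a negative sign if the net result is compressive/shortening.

30.6 MPa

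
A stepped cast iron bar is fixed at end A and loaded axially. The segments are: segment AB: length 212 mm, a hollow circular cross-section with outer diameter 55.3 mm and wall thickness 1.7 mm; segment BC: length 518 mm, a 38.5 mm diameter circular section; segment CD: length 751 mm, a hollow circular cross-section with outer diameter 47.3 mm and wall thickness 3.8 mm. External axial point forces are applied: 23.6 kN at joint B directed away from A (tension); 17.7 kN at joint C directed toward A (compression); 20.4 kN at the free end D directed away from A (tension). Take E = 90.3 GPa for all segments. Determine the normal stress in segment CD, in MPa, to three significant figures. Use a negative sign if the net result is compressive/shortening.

39.3 MPa

Internal axial forces (sectioning from the free end, tension +): N_CD = 20.4 kN, N_BC = 2.7 kN, N_AB = 26.3 kN.
A_CD = 519.3 mm².
σ_CD = N_CD/A_CD = 20400/519.3 = 39.28 MPa.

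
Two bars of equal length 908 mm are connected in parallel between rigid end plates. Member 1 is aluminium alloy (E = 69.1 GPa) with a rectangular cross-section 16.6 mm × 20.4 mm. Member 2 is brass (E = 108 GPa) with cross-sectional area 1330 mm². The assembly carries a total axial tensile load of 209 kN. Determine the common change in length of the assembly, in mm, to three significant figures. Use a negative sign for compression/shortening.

1.14 mm

A_1 = 338.6 mm².
Equal strain + equilibrium ⇒ each member carries load in proportion to AE: A₁E₁ = 23400000 N, A₂E₂ = 143600000 N, ΣAE = 167000000 N.
δ = PL/ΣAE = 209000·908/167000000 = 1.136 mm.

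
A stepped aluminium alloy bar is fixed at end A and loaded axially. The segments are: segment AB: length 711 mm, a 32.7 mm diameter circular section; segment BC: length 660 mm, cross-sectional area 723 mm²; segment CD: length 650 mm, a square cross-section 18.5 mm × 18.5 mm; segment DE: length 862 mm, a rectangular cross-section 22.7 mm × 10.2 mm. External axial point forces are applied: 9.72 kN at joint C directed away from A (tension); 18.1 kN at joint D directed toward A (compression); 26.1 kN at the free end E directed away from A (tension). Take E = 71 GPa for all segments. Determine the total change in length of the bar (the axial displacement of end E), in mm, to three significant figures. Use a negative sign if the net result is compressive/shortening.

Internal axial forces (sectioning from the free end, tension +): N_DE = 26.1 kN, N_CD = 8 kN, N_BC = 17.72 kN, N_AB = 17.72 kN.
A_AB = 839.8 mm².
A_CD = 342.2 mm².
A_DE = 231.5 mm².
δ_AB = 17720·711/(839.8·71000) = 0.2113 mm
δ_BC = 17720·660/(723·71000) = 0.2278 mm
δ_CD = 8000·650/(342.2·71000) = 0.214 mm
δ_DE = 26100·862/(231.5·71000) = 1.369 mm
δ = Σδ_i = 2.022 mm.

2.02 mm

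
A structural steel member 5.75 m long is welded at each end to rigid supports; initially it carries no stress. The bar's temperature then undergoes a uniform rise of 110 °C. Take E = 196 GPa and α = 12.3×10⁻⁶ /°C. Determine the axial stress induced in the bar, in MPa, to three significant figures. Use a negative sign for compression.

-265 MPa

Free thermal expansion αLΔT = 12.3e-6 · 5750 · 110 = 7.78 mm.
The walls impose strain ε = −(7.78)/5750 = -1.3530e-03; σ = Eε = 196000 · -1.3530e-03 = -265.2 MPa.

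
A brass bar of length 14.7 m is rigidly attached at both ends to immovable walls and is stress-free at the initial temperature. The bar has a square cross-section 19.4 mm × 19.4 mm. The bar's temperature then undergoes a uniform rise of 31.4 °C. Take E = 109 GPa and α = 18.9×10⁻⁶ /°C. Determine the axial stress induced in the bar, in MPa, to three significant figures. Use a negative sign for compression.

-64.7 MPa

Free thermal expansion αLΔT = 18.9e-6 · 14700 · 31.4 = 8.724 mm.
The walls impose strain ε = −(8.724)/14700 = -5.9346e-04; σ = Eε = 109000 · -5.9346e-04 = -64.69 MPa.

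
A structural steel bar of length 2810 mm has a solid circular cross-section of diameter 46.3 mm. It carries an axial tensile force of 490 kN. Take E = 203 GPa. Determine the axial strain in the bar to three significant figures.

A = 1684 mm².
σ = N/A = 291 MPa; ε = σ/E = 291/203000 = 1.434e-03.

0.00143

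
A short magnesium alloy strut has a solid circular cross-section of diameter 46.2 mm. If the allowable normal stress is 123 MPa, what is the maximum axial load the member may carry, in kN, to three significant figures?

206 kN

A = 1676 mm².
P_max = σ_allow · A = 123 · 1676 = 206200 N = 206.2 kN.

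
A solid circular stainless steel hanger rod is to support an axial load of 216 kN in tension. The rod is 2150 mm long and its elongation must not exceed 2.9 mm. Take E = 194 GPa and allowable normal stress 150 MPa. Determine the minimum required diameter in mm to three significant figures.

Required area A ≥ P/σ_allow = 216000/150 = 1440 mm².
For a solid circular section, d ≥ √(4A/π) = 42.82 mm.
Elongation limit: A ≥ PL/(Eδ_allow) = 216000·2150/(194000·2.9) = 825.5 mm² ⇒ d ≥ 32.42 mm.
The stress limit governs.

42.8 mm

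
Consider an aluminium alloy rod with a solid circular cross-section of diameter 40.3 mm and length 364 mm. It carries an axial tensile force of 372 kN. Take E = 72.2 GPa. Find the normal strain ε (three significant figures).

A = 1276 mm².
σ = N/A = 291.6 MPa; ε = σ/E = 291.6/72200 = 4.039e-03.

0.00404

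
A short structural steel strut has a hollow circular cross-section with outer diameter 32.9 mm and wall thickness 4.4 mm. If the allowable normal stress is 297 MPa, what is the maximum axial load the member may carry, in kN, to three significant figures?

A = 394 mm².
P_max = σ_allow · A = 297 · 394 = 117000 N = 117 kN.

117 kN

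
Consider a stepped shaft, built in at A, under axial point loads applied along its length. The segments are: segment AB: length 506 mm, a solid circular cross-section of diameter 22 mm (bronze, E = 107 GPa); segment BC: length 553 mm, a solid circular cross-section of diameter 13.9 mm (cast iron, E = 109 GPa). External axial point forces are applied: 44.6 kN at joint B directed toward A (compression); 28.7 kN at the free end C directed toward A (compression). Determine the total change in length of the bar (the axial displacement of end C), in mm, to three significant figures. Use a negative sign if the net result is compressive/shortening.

Internal axial forces (sectioning from the free end, tension +): N_BC = -28.7 kN, N_AB = -73.3 kN.
A_AB = 380.1 mm².
A_BC = 151.7 mm².
δ_AB = -73300·506/(380.1·107000) = -0.9119 mm
δ_BC = -28700·553/(151.7·109000) = -0.9595 mm
δ = Σδ_i = -1.871 mm.

-1.87 mm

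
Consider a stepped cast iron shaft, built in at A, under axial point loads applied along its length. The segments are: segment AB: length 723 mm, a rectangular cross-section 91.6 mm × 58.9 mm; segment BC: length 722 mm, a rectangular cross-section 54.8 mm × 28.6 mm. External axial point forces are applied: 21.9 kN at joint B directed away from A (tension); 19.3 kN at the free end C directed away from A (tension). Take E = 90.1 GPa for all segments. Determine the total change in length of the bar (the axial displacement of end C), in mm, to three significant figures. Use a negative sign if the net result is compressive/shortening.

0.160 mm

Internal axial forces (sectioning from the free end, tension +): N_BC = 19.3 kN, N_AB = 41.2 kN.
A_AB = 5395 mm².
A_BC = 1567 mm².
δ_AB = 41200·723/(5395·90100) = 0.06128 mm
δ_BC = 19300·722/(1567·90100) = 0.09868 mm
δ = Σδ_i = 0.16 mm.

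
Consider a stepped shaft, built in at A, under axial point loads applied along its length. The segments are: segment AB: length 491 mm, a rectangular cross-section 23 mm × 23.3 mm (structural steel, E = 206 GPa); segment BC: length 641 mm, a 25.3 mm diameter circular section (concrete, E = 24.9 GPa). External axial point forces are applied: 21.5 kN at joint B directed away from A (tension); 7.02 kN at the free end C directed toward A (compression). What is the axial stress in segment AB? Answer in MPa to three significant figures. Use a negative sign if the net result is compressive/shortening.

27.0 MPa

Internal axial forces (sectioning from the free end, tension +): N_BC = -7.02 kN, N_AB = 14.48 kN.
A_AB = 535.9 mm².
σ_AB = N_AB/A_AB = 14480/535.9 = 27.02 MPa.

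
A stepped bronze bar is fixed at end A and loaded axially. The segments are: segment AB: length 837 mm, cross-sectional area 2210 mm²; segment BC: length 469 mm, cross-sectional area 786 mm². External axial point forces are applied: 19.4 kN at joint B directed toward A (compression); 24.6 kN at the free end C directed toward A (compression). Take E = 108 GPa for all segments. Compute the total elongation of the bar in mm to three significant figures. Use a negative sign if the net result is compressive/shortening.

-0.290 mm

Internal axial forces (sectioning from the free end, tension +): N_BC = -24.6 kN, N_AB = -44 kN.
δ_AB = -44000·837/(2210·108000) = -0.1543 mm
δ_BC = -24600·469/(786·108000) = -0.1359 mm
δ = Σδ_i = -0.2902 mm.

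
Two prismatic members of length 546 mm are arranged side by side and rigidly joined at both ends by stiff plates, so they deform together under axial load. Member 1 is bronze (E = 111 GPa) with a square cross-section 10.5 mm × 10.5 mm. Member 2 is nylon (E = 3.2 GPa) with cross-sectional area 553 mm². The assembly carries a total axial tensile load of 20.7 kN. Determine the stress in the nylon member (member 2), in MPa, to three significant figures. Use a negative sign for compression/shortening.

A_1 = 110.2 mm².
Equal strain + equilibrium ⇒ each member carries load in proportion to AE: A₁E₁ = 12240000 N, A₂E₂ = 1770000 N, ΣAE = 14010000 N.
σ₂ = P·E₂/ΣAE = 20700·3200/14010000 = 4.729 MPa.

4.73 MPa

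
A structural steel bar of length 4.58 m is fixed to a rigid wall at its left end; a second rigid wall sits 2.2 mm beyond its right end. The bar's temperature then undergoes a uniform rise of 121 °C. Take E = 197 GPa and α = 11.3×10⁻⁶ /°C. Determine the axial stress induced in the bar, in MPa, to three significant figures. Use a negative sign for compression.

-175 MPa

Free thermal expansion αLΔT = 11.3e-6 · 4580 · 121 = 6.262 mm.
The walls engage after the gap closes; constrained expansion = 6.262 − 2.2 = 4.062 mm.
The walls impose strain ε = −(4.062)/4580 = -8.8695e-04; σ = Eε = 197000 · -8.8695e-04 = -174.7 MPa.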